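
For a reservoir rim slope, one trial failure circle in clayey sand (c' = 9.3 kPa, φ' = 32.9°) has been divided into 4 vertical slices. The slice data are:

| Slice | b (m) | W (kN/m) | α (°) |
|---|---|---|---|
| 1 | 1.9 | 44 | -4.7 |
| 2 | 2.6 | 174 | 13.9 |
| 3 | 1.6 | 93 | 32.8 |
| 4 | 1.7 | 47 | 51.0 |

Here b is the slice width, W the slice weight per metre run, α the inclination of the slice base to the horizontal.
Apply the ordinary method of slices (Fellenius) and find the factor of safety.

FS = 2.34

Ordinary method of slices: FS = Σ[c'·Δl_i + (W_i cosα_i)·tanφ'] / Σ W_i sinα_i, with Δl_i = b_i / cosα_i.
Slice 1: Δl = 1.9/cos(-4.7°) = 1.906 m; N'_1 = 44·cos(-4.7°) = 43.9; c'Δl = 17.73; W sinα = -3.6
Slice 2: Δl = 2.6/cos13.9° = 2.678 m; N'_2 = 174·cos13.9° = 168.9; c'Δl = 24.91; W sinα = 41.8
Slice 3: Δl = 1.6/cos32.8° = 1.903 m; N'_3 = 93·cos32.8° = 78.2; c'Δl = 17.70; W sinα = 50.4
Slice 4: Δl = 1.7/cos51.0° = 2.701 m; N'_4 = 47·cos51.0° = 29.6; c'Δl = 25.12; W sinα = 36.5
Σc'Δl = 85.5 kN/m; ΣN' = 320.5 kN/m; ΣW sinα = 125.1 kN/m
Resisting = 85.5 + 320.5·tan32.9° = 85.5 + 207.3 = 292.8 kN/m
FS = 292.8 / 125.1 = 2.341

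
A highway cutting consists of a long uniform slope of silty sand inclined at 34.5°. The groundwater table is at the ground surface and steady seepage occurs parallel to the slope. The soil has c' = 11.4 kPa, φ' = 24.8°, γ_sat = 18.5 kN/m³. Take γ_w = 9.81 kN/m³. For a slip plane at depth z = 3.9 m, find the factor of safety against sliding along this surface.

FS = 0.65

With seepage parallel to the slope and the water table at the surface, the effective normal stress on the slip plane uses the buoyant unit weight γ' = γ_sat − γ_w while the driving shear stress uses γ_sat:
FS = [c' + γ' z cos²β tanφ'] / [γ_sat z sinβ cosβ]
γ' = 18.5 − 9.81 = 8.69 kN/m³
Numerator = 11.4 + 8.69·3.9·cos²34.5°·tan24.8° = 11.4 + 8.69·3.9·0.6792·0.4621 = 22.036 kPa
Denominator = 18.5·3.9·sin34.5°·cos34.5° = 18.5·3.9·0.5664·0.8241 = 33.679 kPa
FS = 22.036 / 33.679 = 0.654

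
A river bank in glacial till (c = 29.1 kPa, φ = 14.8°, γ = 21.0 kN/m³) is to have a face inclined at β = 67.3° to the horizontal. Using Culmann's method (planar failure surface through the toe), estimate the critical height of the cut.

Culmann's analysis gives the critical failure plane at α_cr = (β + φ)/2 = (67.3 + 14.8)/2 = 41.0°, and the critical height
H_c = (4c/γ) · sinβ cosφ / [1 − cos(β − φ)]
    = (4·29.1/21.0) · sin67.3°·cos14.8° / [1 − cos(52.5°)]
    = 5.543 · 0.9225·0.9668 / [1 − 0.6088]
    = 5.543 · 0.8919 / 0.3912
    = 12.64 m

H_c = 12.64 m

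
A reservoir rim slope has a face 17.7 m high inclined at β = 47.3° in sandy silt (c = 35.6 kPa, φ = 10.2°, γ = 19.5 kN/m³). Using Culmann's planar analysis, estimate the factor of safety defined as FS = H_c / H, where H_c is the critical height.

FS = 1.47

H_c = (4c/γ) · sinβ cosφ / [1 − cos(β − φ)]
    = (4·35.6/19.5) · sin47.3°·cos10.2° / [1 − cos37.1°]
    = 7.303 · 0.7233 / 0.2024 = 26.09 m
FS = H_c / H = 26.09 / 17.7 = 1.474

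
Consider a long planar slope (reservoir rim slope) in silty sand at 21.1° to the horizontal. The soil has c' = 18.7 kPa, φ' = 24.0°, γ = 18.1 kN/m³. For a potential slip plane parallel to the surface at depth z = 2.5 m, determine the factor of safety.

For an infinite slope with a slip plane parallel to the surface (no pore pressure): FS = [c' + γz cos²β tanφ'] / [γz sinβ cosβ].
γz = 18.1·2.5 = 45.25 kN/m²
Numerator = 18.7 + 45.25·cos²21.1°·tan24.0° = 18.7 + 45.25·0.8704·0.4452 = 36.236 kPa
Denominator = 45.25·sin21.1°·cos21.1° = 45.25·0.3600·0.9330 = 15.198 kPa
FS = 36.236 / 15.198 = 2.384

FS = 2.38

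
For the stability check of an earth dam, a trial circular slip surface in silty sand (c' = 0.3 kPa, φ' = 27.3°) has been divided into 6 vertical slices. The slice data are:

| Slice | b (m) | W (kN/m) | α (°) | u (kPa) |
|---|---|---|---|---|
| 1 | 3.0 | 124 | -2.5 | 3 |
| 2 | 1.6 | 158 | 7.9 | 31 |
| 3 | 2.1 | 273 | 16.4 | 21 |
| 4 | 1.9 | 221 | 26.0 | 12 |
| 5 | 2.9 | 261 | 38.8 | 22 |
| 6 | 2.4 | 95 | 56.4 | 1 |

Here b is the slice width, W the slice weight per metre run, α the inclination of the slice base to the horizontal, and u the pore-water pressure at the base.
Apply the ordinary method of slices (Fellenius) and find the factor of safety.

FS = 0.94

Ordinary method of slices: FS = Σ[c'·Δl_i + (W_i cosα_i − u_i·Δl_i)·tanφ'] / Σ W_i sinα_i, with Δl_i = b_i / cosα_i.
Slice 1: Δl = 3.0/cos(-2.5°) = 3.003 m; N'_1 = 124·cos(-2.5°) − 3·3.003 = 114.9; c'Δl = 0.90; W sinα = -5.4
Slice 2: Δl = 1.6/cos7.9° = 1.615 m; N'_2 = 158·cos7.9° − 31·1.615 = 106.4; c'Δl = 0.48; W sinα = 21.7
Slice 3: Δl = 2.1/cos16.4° = 2.189 m; N'_3 = 273·cos16.4° − 21·2.189 = 215.9; c'Δl = 0.66; W sinα = 77.1
Slice 4: Δl = 1.9/cos26.0° = 2.114 m; N'_4 = 221·cos26.0° − 12·2.114 = 173.3; c'Δl = 0.63; W sinα = 96.9
Slice 5: Δl = 2.9/cos38.8° = 3.721 m; N'_5 = 261·cos38.8° − 22·3.721 = 121.5; c'Δl = 1.12; W sinα = 163.5
Slice 6: Δl = 2.4/cos56.4° = 4.337 m; N'_6 = 95·cos56.4° − 1·4.337 = 48.2; c'Δl = 1.30; W sinα = 79.1
Σc'Δl = 5.1 kN/m; ΣN' = 780.3 kN/m; ΣW sinα = 432.9 kN/m
Resisting = 5.1 + 780.3·tan27.3° = 5.1 + 402.7 = 407.8 kN/m
FS = 407.8 / 432.9 = 0.942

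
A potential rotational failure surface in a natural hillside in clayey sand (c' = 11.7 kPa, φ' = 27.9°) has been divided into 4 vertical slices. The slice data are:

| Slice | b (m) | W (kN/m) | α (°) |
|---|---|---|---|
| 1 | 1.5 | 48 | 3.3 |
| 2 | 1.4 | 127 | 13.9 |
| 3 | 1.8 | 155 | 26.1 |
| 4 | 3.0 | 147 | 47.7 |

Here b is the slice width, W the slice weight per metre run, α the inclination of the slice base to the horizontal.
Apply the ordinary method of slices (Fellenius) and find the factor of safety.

Ordinary method of slices: FS = Σ[c'·Δl_i + (W_i cosα_i)·tanφ'] / Σ W_i sinα_i, with Δl_i = b_i / cosα_i.
Slice 1: Δl = 1.5/cos3.3° = 1.502 m; N'_1 = 48·cos3.3° = 47.9; c'Δl = 17.58; W sinα = 2.8
Slice 2: Δl = 1.4/cos13.9° = 1.442 m; N'_2 = 127·cos13.9° = 123.3; c'Δl = 16.87; W sinα = 30.5
Slice 3: Δl = 1.8/cos26.1° = 2.004 m; N'_3 = 155·cos26.1° = 139.2; c'Δl = 23.45; W sinα = 68.2
Slice 4: Δl = 3.0/cos47.7° = 4.458 m; N'_4 = 147·cos47.7° = 98.9; c'Δl = 52.15; W sinα = 108.7
Σc'Δl = 110.1 kN/m; ΣN' = 409.3 kN/m; ΣW sinα = 210.2 kN/m
Resisting = 110.1 + 409.3·tan27.9° = 110.1 + 216.7 = 326.8 kN/m
FS = 326.8 / 210.2 = 1.555

FS = 1.55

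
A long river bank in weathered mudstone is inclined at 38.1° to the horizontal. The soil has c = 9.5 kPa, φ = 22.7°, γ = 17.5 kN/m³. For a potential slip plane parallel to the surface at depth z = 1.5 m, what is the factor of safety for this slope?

For an infinite slope with a slip plane parallel to the surface (no pore pressure): FS = [c + γz cos²β tanφ] / [γz sinβ cosβ].
γz = 17.5·1.5 = 26.25 kN/m²
Numerator = 9.5 + 26.25·cos²38.1°·tan22.7° = 9.5 + 26.25·0.6193·0.4183 = 16.300 kPa
Denominator = 26.25·sin38.1°·cos38.1° = 26.25·0.6170·0.7869 = 12.746 kPa
FS = 16.300 / 12.746 = 1.279

FS = 1.28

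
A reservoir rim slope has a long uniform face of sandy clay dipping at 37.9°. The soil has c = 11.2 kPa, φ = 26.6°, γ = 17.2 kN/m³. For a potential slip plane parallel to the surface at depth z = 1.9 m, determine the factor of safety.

For an infinite slope with a slip plane parallel to the surface (no pore pressure): FS = [c + γz cos²β tanφ] / [γz sinβ cosβ].
γz = 17.2·1.9 = 32.68 kN/m²
Numerator = 11.2 + 32.68·cos²37.9°·tan26.6° = 11.2 + 32.68·0.6227·0.5008 = 21.390 kPa
Denominator = 32.68·sin37.9°·cos37.9° = 32.68·0.6143·0.7891 = 15.841 kPa
FS = 21.390 / 15.841 = 1.350

FS = 1.35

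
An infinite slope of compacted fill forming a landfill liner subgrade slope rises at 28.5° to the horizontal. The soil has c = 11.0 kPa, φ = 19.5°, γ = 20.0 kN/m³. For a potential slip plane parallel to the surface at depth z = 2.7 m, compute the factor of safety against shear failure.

FS = 1.14

For an infinite slope with a slip plane parallel to the surface (no pore pressure): FS = [c + γz cos²β tanφ] / [γz sinβ cosβ].
γz = 20.0·2.7 = 54.00 kN/m²
Numerator = 11.0 + 54.00·cos²28.5°·tan19.5° = 11.0 + 54.00·0.7723·0.3541 = 25.769 kPa
Denominator = 54.00·sin28.5°·cos28.5° = 54.00·0.4772·0.8788 = 22.644 kPa
FS = 25.769 / 22.644 = 1.138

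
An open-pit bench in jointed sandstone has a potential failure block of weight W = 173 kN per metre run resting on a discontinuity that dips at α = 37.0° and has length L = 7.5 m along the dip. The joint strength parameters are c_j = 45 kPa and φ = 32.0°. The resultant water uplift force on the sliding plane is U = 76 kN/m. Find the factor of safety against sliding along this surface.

FS = 3.61

Resolving the block weight along and normal to the plane and applying the Mohr–Coulomb strength on the joint:
N' = W cosα − U = 173·cos37.0° − 76 = 62.2 kN/m
Driving force T = W sinα = 173·sin37.0° = 104.1 kN/m
Resisting force R = c_j·L + N'·tanφ = 45·7.5 + 62.2·tan32.0° = 337.5 + 38.8 = 376.3 kN/m
FS = R / T = 376.3 / 104.1 = 3.615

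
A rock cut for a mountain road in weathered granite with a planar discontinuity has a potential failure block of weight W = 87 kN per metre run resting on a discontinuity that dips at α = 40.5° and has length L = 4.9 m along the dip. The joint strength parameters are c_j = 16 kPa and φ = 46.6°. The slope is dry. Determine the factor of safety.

Resolving the block weight along and normal to the plane and applying the Mohr–Coulomb strength on the joint:
N' = W cosα = 87·cos40.5° = 66.2 kN/m
Driving force T = W sinα = 87·sin40.5° = 56.5 kN/m
Resisting force R = c_j·L + N'·tanφ = 16·4.9 + 66.2·tan46.6° = 78.4 + 70.0 = 148.4 kN/m
FS = R / T = 148.4 / 56.5 = 2.626

FS = 2.63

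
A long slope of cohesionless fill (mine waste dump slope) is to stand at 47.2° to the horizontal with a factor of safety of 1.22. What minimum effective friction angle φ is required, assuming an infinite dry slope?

φ = 52.8°

FS = tanφ/tanβ ⇒ tanφ = FS · tanβ = 1.22 · tan47.2° = 1.3175
φ = arctan(1.3175) = 52.80°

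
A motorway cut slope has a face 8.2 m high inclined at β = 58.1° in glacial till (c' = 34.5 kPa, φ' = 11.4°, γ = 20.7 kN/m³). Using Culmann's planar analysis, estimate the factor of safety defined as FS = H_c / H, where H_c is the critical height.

FS = 2.15

H_c = (4c'/γ) · sinβ cosφ' / [1 − cos(β − φ')]
    = (4·34.5/20.7) · sin58.1°·cos11.4° / [1 − cos46.7°]
    = 6.667 · 0.8322 / 0.3142 = 17.66 m
FS = H_c / H = 17.66 / 8.2 = 2.154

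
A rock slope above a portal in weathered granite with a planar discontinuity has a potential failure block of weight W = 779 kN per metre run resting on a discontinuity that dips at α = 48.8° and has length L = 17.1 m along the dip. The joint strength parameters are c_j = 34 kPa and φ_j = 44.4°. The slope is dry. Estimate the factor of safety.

FS = 1.85

Resolving the block weight along and normal to the plane and applying the Mohr–Coulomb strength on the joint:
N' = W cosα = 779·cos48.8° = 513.1 kN/m
Driving force T = W sinα = 779·sin48.8° = 586.1 kN/m
Resisting force R = c_j·L + N'·tanφ_j = 34·17.1 + 513.1·tan44.4° = 581.4 + 502.5 = 1083.9 kN/m
FS = R / T = 1083.9 / 586.1 = 1.849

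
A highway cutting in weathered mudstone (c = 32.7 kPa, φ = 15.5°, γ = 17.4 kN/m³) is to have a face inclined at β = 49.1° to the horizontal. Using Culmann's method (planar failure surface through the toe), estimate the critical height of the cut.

H_c = 32.77 m

Culmann's analysis gives the critical failure plane at α_cr = (β + φ)/2 = (49.1 + 15.5)/2 = 32.3°, and the critical height
H_c = (4c/γ) · sinβ cosφ / [1 − cos(β − φ)]
    = (4·32.7/17.4) · sin49.1°·cos15.5° / [1 − cos(33.6°)]
    = 7.517 · 0.7559·0.9636 / [1 − 0.8329]
    = 7.517 · 0.7284 / 0.1671
    = 32.77 m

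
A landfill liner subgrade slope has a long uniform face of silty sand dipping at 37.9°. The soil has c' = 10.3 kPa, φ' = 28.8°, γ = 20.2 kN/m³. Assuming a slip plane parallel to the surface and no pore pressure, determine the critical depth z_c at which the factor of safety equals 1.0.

z_c = 3.58 m

Setting FS = 1.00 in FS = [c' + γz cos²β tanφ'] / [γz sinβ cosβ] and solving for z:
z = c' / [γ cosβ (FS·sinβ − cosβ·tanφ')]
  = 10.3 / [20.2·cos37.9°·(1.00·sin37.9° − cos37.9°·tan28.8°)]
  = 10.3 / [20.2·0.7891·(1.00·0.6143 − 0.7891·0.5498)]
  = 10.3 / 2.8768 = 3.580 m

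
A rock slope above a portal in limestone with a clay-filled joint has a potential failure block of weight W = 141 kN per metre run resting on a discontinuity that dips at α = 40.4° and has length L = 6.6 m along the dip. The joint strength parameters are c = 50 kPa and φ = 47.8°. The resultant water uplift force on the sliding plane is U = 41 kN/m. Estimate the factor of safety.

FS = 4.41

Resolving the block weight along and normal to the plane and applying the Mohr–Coulomb strength on the joint:
N' = W cosα − U = 141·cos40.4° − 41 = 66.4 kN/m
Driving force T = W sinα = 141·sin40.4° = 91.4 kN/m
Resisting force R = c·L + N'·tanφ = 50·6.6 + 66.4·tan47.8° = 330.0 + 73.2 = 403.2 kN/m
FS = R / T = 403.2 / 91.4 = 4.412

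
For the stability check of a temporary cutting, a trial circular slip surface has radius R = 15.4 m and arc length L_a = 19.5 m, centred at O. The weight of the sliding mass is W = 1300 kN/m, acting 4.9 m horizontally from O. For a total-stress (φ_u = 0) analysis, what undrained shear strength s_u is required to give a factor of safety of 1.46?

FS = s_u·L_a·R / (W·d), so s_u = FS·W·d / (L_a·R).
s_u = 1.46·1300·4.9 / (19.50·15.4) = 9300.2 / 300.30 = 30.97 kPa

s_u = 31.0 kPa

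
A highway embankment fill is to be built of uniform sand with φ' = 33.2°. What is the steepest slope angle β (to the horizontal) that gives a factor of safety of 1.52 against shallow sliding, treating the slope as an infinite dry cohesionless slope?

β = 23.3°

For an infinite dry cohesionless slope FS = tanφ'/tanβ, so tanβ = tanφ' / FS.
tanβ = tan33.2° / 1.52 = 0.6544 / 1.52 = 0.4305
β = arctan(0.4305) = 23.29°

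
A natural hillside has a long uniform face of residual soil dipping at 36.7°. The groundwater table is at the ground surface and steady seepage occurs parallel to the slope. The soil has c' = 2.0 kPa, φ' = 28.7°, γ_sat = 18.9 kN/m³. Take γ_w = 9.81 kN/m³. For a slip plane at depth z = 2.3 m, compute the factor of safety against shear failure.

FS = 0.45

With seepage parallel to the slope and the water table at the surface, the effective normal stress on the slip plane uses the buoyant unit weight γ' = γ_sat − γ_w while the driving shear stress uses γ_sat:
FS = [c' + γ' z cos²β tanφ'] / [γ_sat z sinβ cosβ]
γ' = 18.9 − 9.81 = 9.09 kN/m³
Numerator = 2.0 + 9.09·2.3·cos²36.7°·tan28.7° = 2.0 + 9.09·2.3·0.6428·0.5475 = 9.358 kPa
Denominator = 18.9·2.3·sin36.7°·cos36.7° = 18.9·2.3·0.5976·0.8018 = 20.829 kPa
FS = 9.358 / 20.829 = 0.449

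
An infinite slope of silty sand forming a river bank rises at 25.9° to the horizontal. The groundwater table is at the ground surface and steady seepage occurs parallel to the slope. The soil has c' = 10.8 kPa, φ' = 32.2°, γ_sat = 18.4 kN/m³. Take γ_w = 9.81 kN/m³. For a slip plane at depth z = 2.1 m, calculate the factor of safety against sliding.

With seepage parallel to the slope and the water table at the surface, the effective normal stress on the slip plane uses the buoyant unit weight γ' = γ_sat − γ_w while the driving shear stress uses γ_sat:
FS = [c' + γ' z cos²β tanφ'] / [γ_sat z sinβ cosβ]
γ' = 18.4 − 9.81 = 8.59 kN/m³
Numerator = 10.8 + 8.59·2.1·cos²25.9°·tan32.2° = 10.8 + 8.59·2.1·0.8092·0.6297 = 19.992 kPa
Denominator = 18.4·2.1·sin25.9°·cos25.9° = 18.4·2.1·0.4368·0.8996 = 15.183 kPa
FS = 19.992 / 15.183 = 1.317

FS = 1.32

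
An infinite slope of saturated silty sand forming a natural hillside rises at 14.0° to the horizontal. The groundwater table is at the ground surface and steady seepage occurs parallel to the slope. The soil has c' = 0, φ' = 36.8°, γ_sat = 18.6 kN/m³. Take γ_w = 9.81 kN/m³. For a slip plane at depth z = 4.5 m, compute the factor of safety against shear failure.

FS = 1.42

With seepage parallel to the slope and the water table at the surface, the effective normal stress on the slip plane uses the buoyant unit weight γ' = γ_sat − γ_w while the driving shear stress uses γ_sat:
FS = [c' + γ' z cos²β tanφ'] / [γ_sat z sinβ cosβ]
(For c' = 0 this reduces to FS = (γ'/γ_sat)·tanφ'/tanβ.)
γ' = 18.6 − 9.81 = 8.79 kN/m³
Numerator = 0.0 + 8.79·4.5·cos²14.0°·tan36.8° = 0.0 + 8.79·4.5·0.9415·0.7481 = 27.859 kPa
Denominator = 18.6·4.5·sin14.0°·cos14.0° = 18.6·4.5·0.2419·0.9703 = 19.647 kPa
FS = 27.859 / 19.647 = 1.418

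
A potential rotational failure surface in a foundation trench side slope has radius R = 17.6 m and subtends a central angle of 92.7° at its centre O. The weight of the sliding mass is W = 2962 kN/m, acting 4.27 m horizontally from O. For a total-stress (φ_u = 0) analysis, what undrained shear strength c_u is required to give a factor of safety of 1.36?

FS = c_u·L_a·R / (W·d), so c_u = FS·W·d / (L_a·R).
Arc length L_a = R·θ = 17.6·(92.7°·π/180) = 17.6·1.6179 = 28.48 m
c_u = 1.36·2962·4.27 / (28.48·17.6) = 17200.9 / 501.17 = 34.32 kPa

c_u = 34.3 kPa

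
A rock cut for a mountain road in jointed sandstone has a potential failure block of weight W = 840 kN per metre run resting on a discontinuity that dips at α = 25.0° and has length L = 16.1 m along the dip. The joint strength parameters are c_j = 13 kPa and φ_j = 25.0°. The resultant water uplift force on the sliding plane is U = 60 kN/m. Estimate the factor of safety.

FS = 1.51

Resolving the block weight along and normal to the plane and applying the Mohr–Coulomb strength on the joint:
N' = W cosα − U = 840·cos25.0° − 60 = 701.3 kN/m
Driving force T = W sinα = 840·sin25.0° = 355.0 kN/m
Resisting force R = c_j·L + N'·tanφ_j = 13·16.1 + 701.3·tan25.0° = 209.3 + 327.0 = 536.3 kN/m
FS = R / T = 536.3 / 355.0 = 1.511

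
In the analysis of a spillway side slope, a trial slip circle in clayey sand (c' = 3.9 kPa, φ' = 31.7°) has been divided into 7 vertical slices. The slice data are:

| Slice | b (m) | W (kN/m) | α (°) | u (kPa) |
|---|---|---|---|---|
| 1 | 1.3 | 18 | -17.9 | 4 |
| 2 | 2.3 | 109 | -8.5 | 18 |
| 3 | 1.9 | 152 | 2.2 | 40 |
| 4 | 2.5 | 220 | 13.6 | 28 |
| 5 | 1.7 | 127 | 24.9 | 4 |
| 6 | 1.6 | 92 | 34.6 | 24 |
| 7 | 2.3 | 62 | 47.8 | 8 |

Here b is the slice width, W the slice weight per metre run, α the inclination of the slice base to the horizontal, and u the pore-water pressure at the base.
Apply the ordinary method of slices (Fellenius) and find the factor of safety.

Ordinary method of slices: FS = Σ[c'·Δl_i + (W_i cosα_i − u_i·Δl_i)·tanφ'] / Σ W_i sinα_i, with Δl_i = b_i / cosα_i.
Slice 1: Δl = 1.3/cos(-17.9°) = 1.366 m; N'_1 = 18·cos(-17.9°) − 4·1.366 = 11.7; c'Δl = 5.33; W sinα = -5.5
Slice 2: Δl = 2.3/cos(-8.5°) = 2.326 m; N'_2 = 109·cos(-8.5°) − 18·2.326 = 65.9; c'Δl = 9.07; W sinα = -16.1
Slice 3: Δl = 1.9/cos2.2° = 1.901 m; N'_3 = 152·cos2.2° − 40·1.901 = 75.8; c'Δl = 7.42; W sinα = 5.8
Slice 4: Δl = 2.5/cos13.6° = 2.572 m; N'_4 = 220·cos13.6° − 28·2.572 = 141.8; c'Δl = 10.03; W sinα = 51.7
Slice 5: Δl = 1.7/cos24.9° = 1.874 m; N'_5 = 127·cos24.9° − 4·1.874 = 107.7; c'Δl = 7.31; W sinα = 53.5
Slice 6: Δl = 1.6/cos34.6° = 1.944 m; N'_6 = 92·cos34.6° − 24·1.944 = 29.1; c'Δl = 7.58; W sinα = 52.2
Slice 7: Δl = 2.3/cos47.8° = 3.424 m; N'_7 = 62·cos47.8° − 8·3.424 = 14.3; c'Δl = 13.35; W sinα = 45.9
Σc'Δl = 60.1 kN/m; ΣN' = 446.3 kN/m; ΣW sinα = 187.6 kN/m
Resisting = 60.1 + 446.3·tan31.7° = 60.1 + 275.6 = 335.7 kN/m
FS = 335.7 / 187.6 = 1.790

FS = 1.79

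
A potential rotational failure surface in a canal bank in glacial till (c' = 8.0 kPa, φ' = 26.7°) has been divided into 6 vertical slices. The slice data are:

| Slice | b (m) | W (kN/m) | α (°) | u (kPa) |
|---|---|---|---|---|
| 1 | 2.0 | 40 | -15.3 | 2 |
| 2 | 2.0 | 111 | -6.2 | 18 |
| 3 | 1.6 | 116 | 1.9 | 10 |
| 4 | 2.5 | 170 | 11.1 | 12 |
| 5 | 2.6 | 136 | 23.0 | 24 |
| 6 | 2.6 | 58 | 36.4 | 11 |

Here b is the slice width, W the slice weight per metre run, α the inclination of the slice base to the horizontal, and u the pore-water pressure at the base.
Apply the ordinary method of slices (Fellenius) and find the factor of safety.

FS = 3.17

Ordinary method of slices: FS = Σ[c'·Δl_i + (W_i cosα_i − u_i·Δl_i)·tanφ'] / Σ W_i sinα_i, with Δl_i = b_i / cosα_i.
Slice 1: Δl = 2.0/cos(-15.3°) = 2.073 m; N'_1 = 40·cos(-15.3°) − 2·2.073 = 34.4; c'Δl = 16.59; W sinα = -10.6
Slice 2: Δl = 2.0/cos(-6.2°) = 2.012 m; N'_2 = 111·cos(-6.2°) − 18·2.012 = 74.1; c'Δl = 16.09; W sinα = -12.0
Slice 3: Δl = 1.6/cos1.9° = 1.601 m; N'_3 = 116·cos1.9° − 10·1.601 = 99.9; c'Δl = 12.81; W sinα = 3.8
Slice 4: Δl = 2.5/cos11.1° = 2.548 m; N'_4 = 170·cos11.1° − 12·2.548 = 136.2; c'Δl = 20.38; W sinα = 32.7
Slice 5: Δl = 2.6/cos23.0° = 2.825 m; N'_5 = 136·cos23.0° − 24·2.825 = 57.4; c'Δl = 22.60; W sinα = 53.1
Slice 6: Δl = 2.6/cos36.4° = 3.230 m; N'_6 = 58·cos36.4° − 11·3.230 = 11.2; c'Δl = 25.84; W sinα = 34.4
Σc'Δl = 114.3 kN/m; ΣN' = 413.3 kN/m; ΣW sinα = 101.6 kN/m
Resisting = 114.3 + 413.3·tan26.7° = 114.3 + 207.9 = 322.2 kN/m
FS = 322.2 / 101.6 = 3.171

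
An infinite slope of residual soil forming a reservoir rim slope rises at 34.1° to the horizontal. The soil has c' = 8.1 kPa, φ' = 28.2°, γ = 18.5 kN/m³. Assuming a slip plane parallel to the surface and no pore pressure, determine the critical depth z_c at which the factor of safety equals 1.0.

z_c = 4.53 m

Setting FS = 1.00 in FS = [c' + γz cos²β tanφ'] / [γz sinβ cosβ] and solving for z:
z = c' / [γ cosβ (FS·sinβ − cosβ·tanφ')]
  = 8.1 / [18.5·cos34.1°·(1.00·sin34.1° − cos34.1°·tan28.2°)]
  = 8.1 / [18.5·0.8281·(1.00·0.5606 − 0.8281·0.5362)]
  = 8.1 / 1.7868 = 4.533 m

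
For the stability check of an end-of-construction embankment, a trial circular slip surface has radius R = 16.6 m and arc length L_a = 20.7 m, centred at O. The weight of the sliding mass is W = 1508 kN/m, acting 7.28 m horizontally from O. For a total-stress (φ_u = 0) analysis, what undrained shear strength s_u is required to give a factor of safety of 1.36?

FS = s_u·L_a·R / (W·d), so s_u = FS·W·d / (L_a·R).
s_u = 1.36·1508·7.28 / (20.70·16.6) = 14930.4 / 343.62 = 43.45 kPa

s_u = 43.5 kPa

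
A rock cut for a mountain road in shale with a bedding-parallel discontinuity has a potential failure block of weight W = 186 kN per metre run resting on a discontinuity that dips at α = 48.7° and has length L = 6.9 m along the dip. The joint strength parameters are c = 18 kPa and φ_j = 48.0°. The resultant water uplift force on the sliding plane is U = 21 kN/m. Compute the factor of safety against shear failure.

FS = 1.70

Resolving the block weight along and normal to the plane and applying the Mohr–Coulomb strength on the joint:
N' = W cosα − U = 186·cos48.7° − 21 = 101.8 kN/m
Driving force T = W sinα = 186·sin48.7° = 139.7 kN/m
Resisting force R = c·L + N'·tanφ_j = 18·6.9 + 101.8·tan48.0° = 124.2 + 113.0 = 237.2 kN/m
FS = R / T = 237.2 / 139.7 = 1.698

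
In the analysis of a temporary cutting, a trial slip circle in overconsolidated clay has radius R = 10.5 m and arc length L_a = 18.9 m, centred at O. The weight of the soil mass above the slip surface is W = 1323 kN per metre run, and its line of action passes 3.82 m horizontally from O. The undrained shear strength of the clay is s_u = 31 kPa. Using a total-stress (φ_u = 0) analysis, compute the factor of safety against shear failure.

Taking moments about the centre O, the resisting moment is provided by the undrained shear strength acting along the arc:
M_R = s_u·L_a·R = 31·18.90·10.5 = 6151.9 kN·m/m
M_D = W·d = 1323·3.82 = 5053.9 kN·m/m
FS = M_R / M_D = 6151.9 / 5053.9 = 1.217

FS = 1.22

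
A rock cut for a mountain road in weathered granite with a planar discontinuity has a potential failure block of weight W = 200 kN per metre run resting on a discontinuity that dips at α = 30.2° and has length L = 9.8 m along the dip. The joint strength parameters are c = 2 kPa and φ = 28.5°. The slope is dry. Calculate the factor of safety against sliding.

FS = 1.13

Resolving the block weight along and normal to the plane and applying the Mohr–Coulomb strength on the joint:
N' = W cosα = 200·cos30.2° = 172.9 kN/m
Driving force T = W sinα = 200·sin30.2° = 100.6 kN/m
Resisting force R = c·L + N'·tanφ = 2·9.8 + 172.9·tan28.5° = 19.6 + 93.9 = 113.5 kN/m
FS = R / T = 113.5 / 100.6 = 1.128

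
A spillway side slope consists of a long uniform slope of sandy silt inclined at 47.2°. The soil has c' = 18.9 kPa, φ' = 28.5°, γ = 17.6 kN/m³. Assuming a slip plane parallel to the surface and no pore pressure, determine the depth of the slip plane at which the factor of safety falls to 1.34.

Setting FS = 1.34 in FS = [c' + γz cos²β tanφ'] / [γz sinβ cosβ] and solving for z:
z = c' / [γ cosβ (FS·sinβ − cosβ·tanφ')]
  = 18.9 / [17.6·cos47.2°·(1.34·sin47.2° − cos47.2°·tan28.5°)]
  = 18.9 / [17.6·0.6794·(1.34·0.7337 − 0.6794·0.5430)]
  = 18.9 / 7.3458 = 2.573 m

z = 2.57 m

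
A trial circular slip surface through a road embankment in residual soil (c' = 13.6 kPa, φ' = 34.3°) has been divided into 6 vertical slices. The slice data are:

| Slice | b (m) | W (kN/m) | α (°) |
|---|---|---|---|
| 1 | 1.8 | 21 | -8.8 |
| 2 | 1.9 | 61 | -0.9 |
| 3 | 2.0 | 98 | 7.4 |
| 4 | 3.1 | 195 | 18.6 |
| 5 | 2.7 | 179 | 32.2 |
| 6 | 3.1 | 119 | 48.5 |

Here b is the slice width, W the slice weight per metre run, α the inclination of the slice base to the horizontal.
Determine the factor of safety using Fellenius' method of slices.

Ordinary method of slices: FS = Σ[c'·Δl_i + (W_i cosα_i)·tanφ'] / Σ W_i sinα_i, with Δl_i = b_i / cosα_i.
Slice 1: Δl = 1.8/cos(-8.8°) = 1.821 m; N'_1 = 21·cos(-8.8°) = 20.8; c'Δl = 24.77; W sinα = -3.2
Slice 2: Δl = 1.9/cos(-0.9°) = 1.900 m; N'_2 = 61·cos(-0.9°) = 61.0; c'Δl = 25.84; W sinα = -1.0
Slice 3: Δl = 2.0/cos7.4° = 2.017 m; N'_3 = 98·cos7.4° = 97.2; c'Δl = 27.43; W sinα = 12.6
Slice 4: Δl = 3.1/cos18.6° = 3.271 m; N'_4 = 195·cos18.6° = 184.8; c'Δl = 44.48; W sinα = 62.2
Slice 5: Δl = 2.7/cos32.2° = 3.191 m; N'_5 = 179·cos32.2° = 151.5; c'Δl = 43.39; W sinα = 95.4
Slice 6: Δl = 3.1/cos48.5° = 4.678 m; N'_6 = 119·cos48.5° = 78.9; c'Δl = 63.63; W sinα = 89.1
Σc'Δl = 229.5 kN/m; ΣN' = 594.1 kN/m; ΣW sinα = 255.2 kN/m
Resisting = 229.5 + 594.1·tan34.3° = 229.5 + 405.2 = 634.8 kN/m
FS = 634.8 / 255.2 = 2.488

FS = 2.49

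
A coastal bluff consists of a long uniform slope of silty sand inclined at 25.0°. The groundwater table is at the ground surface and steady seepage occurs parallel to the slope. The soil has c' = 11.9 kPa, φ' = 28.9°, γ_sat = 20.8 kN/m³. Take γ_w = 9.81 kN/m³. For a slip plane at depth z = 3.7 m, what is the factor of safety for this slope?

With seepage parallel to the slope and the water table at the surface, the effective normal stress on the slip plane uses the buoyant unit weight γ' = γ_sat − γ_w while the driving shear stress uses γ_sat:
FS = [c' + γ' z cos²β tanφ'] / [γ_sat z sinβ cosβ]
γ' = 20.8 − 9.81 = 10.99 kN/m³
Numerator = 11.9 + 10.99·3.7·cos²25.0°·tan28.9° = 11.9 + 10.99·3.7·0.8214·0.5520 = 30.338 kPa
Denominator = 20.8·3.7·sin25.0°·cos25.0° = 20.8·3.7·0.4226·0.9063 = 29.477 kPa
FS = 30.338 / 29.477 = 1.029

FS = 1.03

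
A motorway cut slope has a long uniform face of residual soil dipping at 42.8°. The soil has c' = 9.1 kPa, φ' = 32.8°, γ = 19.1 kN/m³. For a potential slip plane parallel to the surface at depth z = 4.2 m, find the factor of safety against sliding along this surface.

For an infinite slope with a slip plane parallel to the surface (no pore pressure): FS = [c' + γz cos²β tanφ'] / [γz sinβ cosβ].
γz = 19.1·4.2 = 80.22 kN/m²
Numerator = 9.1 + 80.22·cos²42.8°·tan32.8° = 9.1 + 80.22·0.5384·0.6445 = 36.932 kPa
Denominator = 80.22·sin42.8°·cos42.8° = 80.22·0.6794·0.7337 = 39.992 kPa
FS = 36.932 / 39.992 = 0.923

FS = 0.92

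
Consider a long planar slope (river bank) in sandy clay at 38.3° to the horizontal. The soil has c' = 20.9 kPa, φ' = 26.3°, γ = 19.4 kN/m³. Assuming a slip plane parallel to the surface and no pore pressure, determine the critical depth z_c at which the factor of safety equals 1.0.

z_c = 5.92 m

Setting FS = 1.00 in FS = [c' + γz cos²β tanφ'] / [γz sinβ cosβ] and solving for z:
z = c' / [γ cosβ (FS·sinβ − cosβ·tanφ')]
  = 20.9 / [19.4·cos38.3°·(1.00·sin38.3° − cos38.3°·tan26.3°)]
  = 20.9 / [19.4·0.7848·(1.00·0.6198 − 0.7848·0.4942)]
  = 20.9 / 3.5309 = 5.919 m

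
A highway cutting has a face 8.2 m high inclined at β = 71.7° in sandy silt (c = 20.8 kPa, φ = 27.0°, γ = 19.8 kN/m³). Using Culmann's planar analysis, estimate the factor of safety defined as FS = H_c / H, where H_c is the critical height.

FS = 1.50

H_c = (4c/γ) · sinβ cosφ / [1 − cos(β − φ)]
    = (4·20.8/19.8) · sin71.7°·cos27.0° / [1 − cos44.7°]
    = 4.202 · 0.8459 / 0.2892 = 12.29 m
FS = H_c / H = 12.29 / 8.2 = 1.499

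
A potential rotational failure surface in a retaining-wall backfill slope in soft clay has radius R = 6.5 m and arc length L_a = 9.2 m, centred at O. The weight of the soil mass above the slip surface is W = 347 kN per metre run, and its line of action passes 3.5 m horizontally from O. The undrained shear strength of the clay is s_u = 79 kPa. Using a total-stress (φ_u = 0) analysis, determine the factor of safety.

FS = 3.89

Taking moments about the centre O, the resisting moment is provided by the undrained shear strength acting along the arc:
M_R = s_u·L_a·R = 79·9.20·6.5 = 4724.2 kN·m/m
M_D = W·d = 347·3.5 = 1214.5 kN·m/m
FS = M_R / M_D = 4724.2 / 1214.5 = 3.890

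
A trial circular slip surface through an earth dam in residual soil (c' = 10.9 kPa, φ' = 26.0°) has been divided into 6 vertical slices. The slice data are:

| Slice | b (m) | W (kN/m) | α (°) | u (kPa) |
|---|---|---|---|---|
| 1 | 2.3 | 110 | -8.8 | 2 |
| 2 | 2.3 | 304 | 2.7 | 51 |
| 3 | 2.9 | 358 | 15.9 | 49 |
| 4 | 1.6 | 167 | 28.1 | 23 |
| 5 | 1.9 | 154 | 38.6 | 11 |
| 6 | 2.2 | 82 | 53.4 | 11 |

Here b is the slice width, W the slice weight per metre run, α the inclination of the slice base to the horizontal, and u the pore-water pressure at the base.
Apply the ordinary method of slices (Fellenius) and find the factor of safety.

FS = 1.51

Ordinary method of slices: FS = Σ[c'·Δl_i + (W_i cosα_i − u_i·Δl_i)·tanφ'] / Σ W_i sinα_i, with Δl_i = b_i / cosα_i.
Slice 1: Δl = 2.3/cos(-8.8°) = 2.327 m; N'_1 = 110·cos(-8.8°) − 2·2.327 = 104.1; c'Δl = 25.37; W sinα = -16.8
Slice 2: Δl = 2.3/cos2.7° = 2.303 m; N'_2 = 304·cos2.7° − 51·2.303 = 186.2; c'Δl = 25.10; W sinα = 14.3
Slice 3: Δl = 2.9/cos15.9° = 3.015 m; N'_3 = 358·cos15.9° − 49·3.015 = 196.6; c'Δl = 32.87; W sinα = 98.1
Slice 4: Δl = 1.6/cos28.1° = 1.814 m; N'_4 = 167·cos28.1° − 23·1.814 = 105.6; c'Δl = 19.77; W sinα = 78.7
Slice 5: Δl = 1.9/cos38.6° = 2.431 m; N'_5 = 154·cos38.6° − 11·2.431 = 93.6; c'Δl = 26.50; W sinα = 96.1
Slice 6: Δl = 2.2/cos53.4° = 3.690 m; N'_6 = 82·cos53.4° − 11·3.690 = 8.3; c'Δl = 40.22; W sinα = 65.8
Σc'Δl = 169.8 kN/m; ΣN' = 694.3 kN/m; ΣW sinα = 336.1 kN/m
Resisting = 169.8 + 694.3·tan26.0° = 169.8 + 338.7 = 508.5 kN/m
FS = 508.5 / 336.1 = 1.513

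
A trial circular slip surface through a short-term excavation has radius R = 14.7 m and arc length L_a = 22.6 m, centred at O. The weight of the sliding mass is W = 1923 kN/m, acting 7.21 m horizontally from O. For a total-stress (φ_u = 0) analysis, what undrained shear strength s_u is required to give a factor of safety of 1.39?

FS = s_u·L_a·R / (W·d), so s_u = FS·W·d / (L_a·R).
s_u = 1.39·1923·7.21 / (22.60·14.7) = 19272.1 / 332.22 = 58.01 kPa

s_u = 58.0 kPa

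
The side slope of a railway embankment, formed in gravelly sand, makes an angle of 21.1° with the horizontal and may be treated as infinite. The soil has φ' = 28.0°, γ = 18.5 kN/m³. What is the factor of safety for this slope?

For a dry cohesionless infinite slope the factor of safety is FS = tanφ' / tanβ.
FS = tan28.0° / tan21.1° = 0.5317 / 0.3859 = 1.378

FS = 1.38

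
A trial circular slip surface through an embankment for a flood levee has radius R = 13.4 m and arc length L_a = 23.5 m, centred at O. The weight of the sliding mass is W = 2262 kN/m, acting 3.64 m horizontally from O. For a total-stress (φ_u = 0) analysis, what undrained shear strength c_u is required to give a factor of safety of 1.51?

FS = c_u·L_a·R / (W·d), so c_u = FS·W·d / (L_a·R).
c_u = 1.51·2262·3.64 / (23.50·13.4) = 12432.9 / 314.90 = 39.48 kPa

c_u = 39.5 kPa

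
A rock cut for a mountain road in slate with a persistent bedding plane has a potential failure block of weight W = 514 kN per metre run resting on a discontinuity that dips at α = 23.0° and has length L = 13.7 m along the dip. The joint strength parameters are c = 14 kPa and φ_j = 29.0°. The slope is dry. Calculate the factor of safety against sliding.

FS = 2.26

Resolving the block weight along and normal to the plane and applying the Mohr–Coulomb strength on the joint:
N' = W cosα = 514·cos23.0° = 473.1 kN/m
Driving force T = W sinα = 514·sin23.0° = 200.8 kN/m
Resisting force R = c·L + N'·tanφ_j = 14·13.7 + 473.1·tan29.0° = 191.8 + 262.3 = 454.1 kN/m
FS = R / T = 454.1 / 200.8 = 2.261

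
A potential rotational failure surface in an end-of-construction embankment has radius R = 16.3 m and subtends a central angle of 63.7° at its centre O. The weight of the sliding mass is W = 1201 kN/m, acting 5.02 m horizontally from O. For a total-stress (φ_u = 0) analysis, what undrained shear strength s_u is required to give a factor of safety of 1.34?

s_u = 27.4 kPa

FS = s_u·L_a·R / (W·d), so s_u = FS·W·d / (L_a·R).
Arc length L_a = R·θ = 16.3·(63.7°·π/180) = 16.3·1.1118 = 18.12 m
s_u = 1.34·1201·5.02 / (18.12·16.3) = 8078.9 / 295.39 = 27.35 kPa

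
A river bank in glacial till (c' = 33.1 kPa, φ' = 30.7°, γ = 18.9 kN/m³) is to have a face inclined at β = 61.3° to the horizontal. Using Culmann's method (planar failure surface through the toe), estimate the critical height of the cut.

Culmann's analysis gives the critical failure plane at α_cr = (β + φ')/2 = (61.3 + 30.7)/2 = 46.0°, and the critical height
H_c = (4c'/γ) · sinβ cosφ' / [1 − cos(β − φ')]
    = (4·33.1/18.9) · sin61.3°·cos30.7° / [1 − cos(30.6°)]
    = 7.005 · 0.8771·0.8599 / [1 − 0.8607]
    = 7.005 · 0.7542 / 0.1393
    = 37.94 m

H_c = 37.94 m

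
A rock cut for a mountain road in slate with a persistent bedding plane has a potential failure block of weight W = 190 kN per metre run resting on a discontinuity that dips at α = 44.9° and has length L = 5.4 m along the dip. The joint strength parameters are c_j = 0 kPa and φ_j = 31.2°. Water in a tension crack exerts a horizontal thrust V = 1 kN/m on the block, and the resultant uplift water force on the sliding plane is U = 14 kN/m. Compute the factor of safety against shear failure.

Resolving the block weight along and normal to the plane and applying the Mohr–Coulomb strength on the joint:
N' = W cosα − U − V sinα = 190·cos44.9° − 14 − 1·sin44.9° = 119.9 kN/m
Driving force T = W sinα + V cosα = 190·sin44.9° + 1·cos44.9° = 134.8 kN/m
Resisting force R = c_j·L + N'·tanφ_j = 0·5.4 + 119.9·tan31.2° = 0.0 + 72.6 = 72.6 kN/m
FS = R / T = 72.6 / 134.8 = 0.538

FS = 0.54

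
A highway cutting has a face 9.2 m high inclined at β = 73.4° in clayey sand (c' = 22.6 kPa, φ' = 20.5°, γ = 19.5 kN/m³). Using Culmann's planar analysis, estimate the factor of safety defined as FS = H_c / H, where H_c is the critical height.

FS = 1.14

H_c = (4c'/γ) · sinβ cosφ' / [1 − cos(β − φ')]
    = (4·22.6/19.5) · sin73.4°·cos20.5° / [1 − cos52.9°]
    = 4.636 · 0.8976 / 0.3968 = 10.49 m
FS = H_c / H = 10.49 / 9.2 = 1.140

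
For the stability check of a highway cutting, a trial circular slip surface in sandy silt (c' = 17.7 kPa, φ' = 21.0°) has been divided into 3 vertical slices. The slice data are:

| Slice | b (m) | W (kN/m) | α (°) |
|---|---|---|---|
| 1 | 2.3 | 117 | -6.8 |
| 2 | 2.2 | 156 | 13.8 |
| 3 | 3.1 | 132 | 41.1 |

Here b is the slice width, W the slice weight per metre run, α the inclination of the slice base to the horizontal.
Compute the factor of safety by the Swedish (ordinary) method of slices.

Ordinary method of slices: FS = Σ[c'·Δl_i + (W_i cosα_i)·tanφ'] / Σ W_i sinα_i, with Δl_i = b_i / cosα_i.
Slice 1: Δl = 2.3/cos(-6.8°) = 2.316 m; N'_1 = 117·cos(-6.8°) = 116.2; c'Δl = 41.00; W sinα = -13.9
Slice 2: Δl = 2.2/cos13.8° = 2.265 m; N'_2 = 156·cos13.8° = 151.5; c'Δl = 40.10; W sinα = 37.2
Slice 3: Δl = 3.1/cos41.1° = 4.114 m; N'_3 = 132·cos41.1° = 99.5; c'Δl = 72.81; W sinα = 86.8
Σc'Δl = 153.9 kN/m; ΣN' = 367.1 kN/m; ΣW sinα = 110.1 kN/m
Resisting = 153.9 + 367.1·tan21.0° = 153.9 + 140.9 = 294.8 kN/m
FS = 294.8 / 110.1 = 2.677

FS = 2.68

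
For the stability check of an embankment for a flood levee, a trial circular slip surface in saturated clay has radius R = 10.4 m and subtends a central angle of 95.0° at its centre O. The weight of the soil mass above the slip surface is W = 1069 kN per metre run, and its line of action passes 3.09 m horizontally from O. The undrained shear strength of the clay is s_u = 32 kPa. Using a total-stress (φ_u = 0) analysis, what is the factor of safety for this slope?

FS = 1.74

Taking moments about the centre O, the resisting moment is provided by the undrained shear strength acting along the arc:
Arc length L_a = R·θ = 10.4·(95.0°·π/180) = 10.4·1.6581 = 17.24 m
M_R = s_u·L_a·R = 32·17.24·10.4 = 5738.8 kN·m/m
M_D = W·d = 1069·3.09 = 3303.2 kN·m/m
FS = M_R / M_D = 5738.8 / 3303.2 = 1.737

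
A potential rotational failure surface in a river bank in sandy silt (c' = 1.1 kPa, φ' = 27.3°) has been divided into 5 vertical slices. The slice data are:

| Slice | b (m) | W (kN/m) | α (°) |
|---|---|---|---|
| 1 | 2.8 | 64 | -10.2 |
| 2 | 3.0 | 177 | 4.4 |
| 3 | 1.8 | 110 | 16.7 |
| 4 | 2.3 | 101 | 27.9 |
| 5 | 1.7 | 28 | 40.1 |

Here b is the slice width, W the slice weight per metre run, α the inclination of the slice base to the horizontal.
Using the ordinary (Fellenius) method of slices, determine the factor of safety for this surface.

Ordinary method of slices: FS = Σ[c'·Δl_i + (W_i cosα_i)·tanφ'] / Σ W_i sinα_i, with Δl_i = b_i / cosα_i.
Slice 1: Δl = 2.8/cos(-10.2°) = 2.845 m; N'_1 = 64·cos(-10.2°) = 63.0; c'Δl = 3.13; W sinα = -11.3
Slice 2: Δl = 3.0/cos4.4° = 3.009 m; N'_2 = 177·cos4.4° = 176.5; c'Δl = 3.31; W sinα = 13.6
Slice 3: Δl = 1.8/cos16.7° = 1.879 m; N'_3 = 110·cos16.7° = 105.4; c'Δl = 2.07; W sinα = 31.6
Slice 4: Δl = 2.3/cos27.9° = 2.602 m; N'_4 = 101·cos27.9° = 89.3; c'Δl = 2.86; W sinα = 47.3
Slice 5: Δl = 1.7/cos40.1° = 2.222 m; N'_5 = 28·cos40.1° = 21.4; c'Δl = 2.44; W sinα = 18.0
Σc'Δl = 13.8 kN/m; ΣN' = 455.5 kN/m; ΣW sinα = 99.2 kN/m
Resisting = 13.8 + 455.5·tan27.3° = 13.8 + 235.1 = 248.9 kN/m
FS = 248.9 / 99.2 = 2.510

FS = 2.51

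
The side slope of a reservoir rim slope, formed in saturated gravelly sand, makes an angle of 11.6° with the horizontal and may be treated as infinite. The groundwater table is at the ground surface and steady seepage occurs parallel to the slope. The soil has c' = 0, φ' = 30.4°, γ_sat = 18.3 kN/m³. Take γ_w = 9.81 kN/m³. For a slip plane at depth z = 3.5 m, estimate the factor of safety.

FS = 1.33

With seepage parallel to the slope and the water table at the surface, the effective normal stress on the slip plane uses the buoyant unit weight γ' = γ_sat − γ_w while the driving shear stress uses γ_sat:
FS = [c' + γ' z cos²β tanφ'] / [γ_sat z sinβ cosβ]
(For c' = 0 this reduces to FS = (γ'/γ_sat)·tanφ'/tanβ.)
γ' = 18.3 − 9.81 = 8.49 kN/m³
Numerator = 0.0 + 8.49·3.5·cos²11.6°·tan30.4° = 0.0 + 8.49·3.5·0.9596·0.5867 = 16.729 kPa
Denominator = 18.3·3.5·sin11.6°·cos11.6° = 18.3·3.5·0.2011·0.9796 = 12.616 kPa
FS = 16.729 / 12.616 = 1.326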